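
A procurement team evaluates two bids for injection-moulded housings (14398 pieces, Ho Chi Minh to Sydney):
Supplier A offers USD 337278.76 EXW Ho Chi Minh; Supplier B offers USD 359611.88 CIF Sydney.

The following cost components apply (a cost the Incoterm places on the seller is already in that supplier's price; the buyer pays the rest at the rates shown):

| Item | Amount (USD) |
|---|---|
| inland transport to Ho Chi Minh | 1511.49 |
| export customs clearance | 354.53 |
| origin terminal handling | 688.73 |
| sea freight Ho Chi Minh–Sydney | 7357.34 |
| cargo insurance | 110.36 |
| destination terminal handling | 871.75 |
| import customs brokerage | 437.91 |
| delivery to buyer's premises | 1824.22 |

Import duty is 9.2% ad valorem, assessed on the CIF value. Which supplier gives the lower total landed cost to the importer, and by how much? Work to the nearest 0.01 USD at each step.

Supplier A is cheaper by USD 13443.25

Supplier A (EXW):
CIF value = EXW price + inland to port + export clearance + origin terminal + freight + insurance = 337278.76 + 1511.49 + 354.53 + 688.73 + 7357.34 + 110.36 = 347301.21
Import duty = 347301.21 × 9.2% = 31951.71
Buyer bears (A): 1511.49 + 354.53 + 688.73 + 7357.34 + 110.36 + 871.75 + 437.91 + 1824.22 = 13156.33
Landed cost (A) = invoice 337278.76 + 13156.33 + duty 31951.71 = 382386.80
Supplier B (CIF):
The CIF price already equals the CIF value: 359611.88
Import duty = 359611.88 × 9.2% = 33084.29
Buyer bears (B): 871.75 + 437.91 + 1824.22 = 3133.88
Landed cost (B) = invoice 359611.88 + 3133.88 + duty 33084.29 = 395830.05
Difference = |382386.80 − 395830.05| = 13443.25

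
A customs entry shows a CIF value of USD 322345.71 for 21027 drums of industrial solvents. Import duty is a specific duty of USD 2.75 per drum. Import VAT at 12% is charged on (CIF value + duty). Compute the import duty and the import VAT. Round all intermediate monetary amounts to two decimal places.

Import duty = 21027 × 2.75 = 57824.25
VAT base = CIF + duty = 322345.71 + 57824.25 = 380169.96
Import VAT = 380169.96 × 12% = 45620.40

Import duty: USD 57824.25; import VAT: USD 45620.40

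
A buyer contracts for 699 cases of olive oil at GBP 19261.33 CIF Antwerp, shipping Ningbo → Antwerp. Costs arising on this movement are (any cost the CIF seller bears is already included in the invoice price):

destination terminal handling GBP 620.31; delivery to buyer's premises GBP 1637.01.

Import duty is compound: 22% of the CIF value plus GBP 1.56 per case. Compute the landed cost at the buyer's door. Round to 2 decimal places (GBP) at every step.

Total landed cost: GBP 26846.58

CIF: the seller pays costs through ocean freight and marine insurance to the destination port.
The CIF price already equals the CIF value: 19261.33
Ad valorem component: 19261.33 × 22% = 4237.49
Specific component: 699 × 1.56 = 1090.44
Import duty = 4237.49 + 1090.44 = 5327.93
Buyer bears: destination terminal 620.31 + delivery 1637.01 + duty 5327.93 = 7585.25
Landed cost = invoice 19261.33 + 7585.25 = 26846.58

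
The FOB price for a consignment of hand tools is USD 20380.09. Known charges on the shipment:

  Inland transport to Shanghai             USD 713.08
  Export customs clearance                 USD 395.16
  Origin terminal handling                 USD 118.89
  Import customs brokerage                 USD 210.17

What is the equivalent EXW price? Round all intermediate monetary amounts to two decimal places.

Not relevant to the conversion: brokerage — on the buyer under both terms; not part of either seller's price.
From FOB to EXW, the seller no longer bears: inland to port, export clearance, origin terminal.
EXW price = 20380.09 − 713.08 − 395.16 − 118.89 = 19152.96

EXW price: USD 19152.96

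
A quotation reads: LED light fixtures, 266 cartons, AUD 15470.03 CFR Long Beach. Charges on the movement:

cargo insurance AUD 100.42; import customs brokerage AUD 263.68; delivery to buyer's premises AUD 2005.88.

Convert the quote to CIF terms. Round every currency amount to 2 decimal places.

Not relevant to the conversion: brokerage, delivery — on the buyer under both terms; not part of either seller's price.
From CFR to CIF, the seller additionally bears: insurance.
CIF price = 15470.03 + 100.42 = 15570.45

CIF price: AUD 15570.45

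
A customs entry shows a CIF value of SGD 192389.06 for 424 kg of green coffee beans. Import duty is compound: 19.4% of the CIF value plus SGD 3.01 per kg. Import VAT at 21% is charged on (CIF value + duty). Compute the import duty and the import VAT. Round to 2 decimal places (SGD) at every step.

Ad valorem component: 192389.06 × 19.4% = 37323.48
Specific component: 424 × 3.01 = 1276.24
Import duty = 37323.48 + 1276.24 = 38599.72
VAT base = CIF + duty = 192389.06 + 38599.72 = 230988.78
Import VAT = 230988.78 × 21% = 48507.64

Import duty: SGD 38599.72; import VAT: SGD 48507.64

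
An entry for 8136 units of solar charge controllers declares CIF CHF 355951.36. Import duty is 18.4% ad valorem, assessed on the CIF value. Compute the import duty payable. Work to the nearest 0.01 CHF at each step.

Import duty: CHF 65495.05

Import duty = 355951.36 × 18.4% = 65495.05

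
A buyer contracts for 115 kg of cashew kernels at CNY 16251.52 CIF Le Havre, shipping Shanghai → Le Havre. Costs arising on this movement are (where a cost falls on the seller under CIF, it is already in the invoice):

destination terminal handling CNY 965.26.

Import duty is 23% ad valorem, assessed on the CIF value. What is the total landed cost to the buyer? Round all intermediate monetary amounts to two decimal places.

Total landed cost: CNY 20954.63

CIF: the seller pays costs through ocean freight and marine insurance to the destination port.
The CIF price already equals the CIF value: 16251.52
Import duty = 16251.52 × 23% = 3737.85
Buyer bears: destination terminal 965.26 + duty 3737.85 = 4703.11
Landed cost = invoice 16251.52 + 4703.11 = 20954.63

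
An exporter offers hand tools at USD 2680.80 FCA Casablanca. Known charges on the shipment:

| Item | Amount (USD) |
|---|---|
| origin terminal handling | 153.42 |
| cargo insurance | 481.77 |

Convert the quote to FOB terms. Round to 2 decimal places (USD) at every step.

FOB price: USD 2834.22

Not relevant to the conversion: insurance — on the buyer under both terms; not part of either seller's price.
From FCA to FOB, the seller additionally bears: origin terminal.
FOB price = 2680.80 + 153.42 = 2834.22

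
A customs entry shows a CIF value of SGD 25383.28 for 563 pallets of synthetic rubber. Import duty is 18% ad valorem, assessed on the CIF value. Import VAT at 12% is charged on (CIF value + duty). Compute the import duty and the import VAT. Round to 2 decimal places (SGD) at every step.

Import duty = 25383.28 × 18% = 4568.99
VAT base = CIF + duty = 25383.28 + 4568.99 = 29952.27
Import VAT = 29952.27 × 12% = 3594.27

Import duty: SGD 4568.99; import VAT: SGD 3594.27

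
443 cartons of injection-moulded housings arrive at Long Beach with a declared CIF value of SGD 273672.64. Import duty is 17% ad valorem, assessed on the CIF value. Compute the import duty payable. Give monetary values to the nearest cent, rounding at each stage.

Import duty = 273672.64 × 17% = 46524.35

Import duty: SGD 46524.35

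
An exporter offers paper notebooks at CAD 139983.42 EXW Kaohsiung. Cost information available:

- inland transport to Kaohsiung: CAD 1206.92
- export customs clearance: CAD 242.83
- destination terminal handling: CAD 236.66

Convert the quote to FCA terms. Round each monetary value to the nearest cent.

FCA price: CAD 141433.17

Not relevant to the conversion: destination terminal — on the buyer under both terms; not part of either seller's price.
From EXW to FCA, the seller additionally bears: inland to port, export clearance.
FCA price = 139983.42 + 1206.92 + 242.83 = 141433.17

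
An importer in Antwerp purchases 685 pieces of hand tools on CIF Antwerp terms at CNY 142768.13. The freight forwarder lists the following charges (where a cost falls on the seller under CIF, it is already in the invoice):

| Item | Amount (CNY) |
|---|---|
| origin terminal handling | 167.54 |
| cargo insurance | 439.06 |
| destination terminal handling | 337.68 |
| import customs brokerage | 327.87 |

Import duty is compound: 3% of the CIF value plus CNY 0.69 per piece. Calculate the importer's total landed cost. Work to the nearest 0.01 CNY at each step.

Total landed cost: CNY 148189.37

CIF: the seller pays costs through ocean freight and marine insurance to the destination port.
Already in the invoice (seller's account under CIF): origin terminal, insurance — exclude.
The CIF price already equals the CIF value: 142768.13
Ad valorem component: 142768.13 × 3% = 4283.04
Specific component: 685 × 0.69 = 472.65
Import duty = 4283.04 + 472.65 = 4755.69
Buyer bears: destination terminal 337.68 + brokerage 327.87 + duty 4755.69 = 5421.24
Landed cost = invoice 142768.13 + 5421.24 = 148189.37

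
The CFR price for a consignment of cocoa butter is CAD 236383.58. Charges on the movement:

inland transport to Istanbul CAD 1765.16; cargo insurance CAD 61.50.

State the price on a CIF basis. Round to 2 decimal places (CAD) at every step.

CIF price: CAD 236445.08

Not relevant to the conversion: inland to port — on the seller under both CFR and CIF; already in the CFR price and stays in the CIF price.
From CFR to CIF, the seller additionally bears: insurance.
CIF price = 236383.58 + 61.50 = 236445.08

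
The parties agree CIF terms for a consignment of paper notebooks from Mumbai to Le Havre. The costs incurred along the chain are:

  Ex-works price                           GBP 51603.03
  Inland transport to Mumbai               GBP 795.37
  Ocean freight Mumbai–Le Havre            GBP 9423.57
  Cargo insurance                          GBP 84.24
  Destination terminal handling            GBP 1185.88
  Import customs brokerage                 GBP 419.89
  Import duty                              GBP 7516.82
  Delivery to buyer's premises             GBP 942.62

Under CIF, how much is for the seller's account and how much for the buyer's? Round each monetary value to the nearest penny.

CIF: the seller pays costs through ocean freight and marine insurance to the destination port.
Seller's account: goods 51603.03 + inland to port 795.37 + freight 9423.57 + insurance 84.24 = 61906.21
Buyer's account: destination terminal 1185.88 + brokerage 419.89 + duty 7516.82 + delivery 942.62 = 10065.21

Seller: GBP 61906.21; buyer: GBP 10065.21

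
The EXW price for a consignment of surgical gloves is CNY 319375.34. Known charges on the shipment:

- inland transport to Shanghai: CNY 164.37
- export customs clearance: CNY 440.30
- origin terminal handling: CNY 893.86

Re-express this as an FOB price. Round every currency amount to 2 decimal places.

From EXW to FOB, the seller additionally bears: inland to port, export clearance, origin terminal.
FOB price = 319375.34 + 164.37 + 440.30 + 893.86 = 320873.87

FOB price: CNY 320873.87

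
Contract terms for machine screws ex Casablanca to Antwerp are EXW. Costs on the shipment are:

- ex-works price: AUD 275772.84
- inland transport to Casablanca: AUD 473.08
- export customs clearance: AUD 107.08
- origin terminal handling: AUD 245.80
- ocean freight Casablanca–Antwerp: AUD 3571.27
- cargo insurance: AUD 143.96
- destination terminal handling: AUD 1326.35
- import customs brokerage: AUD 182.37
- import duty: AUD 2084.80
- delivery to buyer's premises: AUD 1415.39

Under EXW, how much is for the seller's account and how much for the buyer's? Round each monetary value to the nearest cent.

EXW: the seller makes goods available at their premises; the buyer bears all onward costs.
Seller's account: goods 275772.84 = 275772.84
Buyer's account: inland to port 473.08 + export clearance 107.08 + origin terminal 245.80 + freight 3571.27 + insurance 143.96 + destination terminal 1326.35 + brokerage 182.37 + duty 2084.80 + delivery 1415.39 = 9550.10

Seller: AUD 275772.84; buyer: AUD 9550.10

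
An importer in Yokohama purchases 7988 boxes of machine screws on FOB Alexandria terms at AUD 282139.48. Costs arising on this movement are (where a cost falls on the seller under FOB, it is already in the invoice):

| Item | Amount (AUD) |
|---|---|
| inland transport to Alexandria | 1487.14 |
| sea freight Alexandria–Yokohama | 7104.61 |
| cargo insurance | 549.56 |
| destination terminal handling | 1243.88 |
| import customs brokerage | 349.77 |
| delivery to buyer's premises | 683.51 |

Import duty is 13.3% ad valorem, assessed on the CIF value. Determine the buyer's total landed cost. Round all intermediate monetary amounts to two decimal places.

Total landed cost: AUD 330613.37

FOB: the seller bears costs until goods are on board at the origin port; the buyer bears freight, insurance and all costs thereafter.
Already in the invoice (seller's account under FOB): inland to port — exclude.
CIF value = FOB price + freight + insurance = 282139.48 + 7104.61 + 549.56 = 289793.65
Import duty = 289793.65 × 13.3% = 38542.56
Buyer bears: freight 7104.61 + insurance 549.56 + destination terminal 1243.88 + brokerage 349.77 + delivery 683.51 + duty 38542.56 = 48473.89
Landed cost = invoice 282139.48 + 48473.89 = 330613.37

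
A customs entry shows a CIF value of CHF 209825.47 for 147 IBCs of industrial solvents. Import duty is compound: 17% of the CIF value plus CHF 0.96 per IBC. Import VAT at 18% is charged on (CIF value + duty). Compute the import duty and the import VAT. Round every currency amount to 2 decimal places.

Ad valorem component: 209825.47 × 17% = 35670.33
Specific component: 147 × 0.96 = 141.12
Import duty = 35670.33 + 141.12 = 35811.45
VAT base = CIF + duty = 209825.47 + 35811.45 = 245636.92
Import VAT = 245636.92 × 18% = 44214.65

Import duty: CHF 35811.45; import VAT: CHF 44214.65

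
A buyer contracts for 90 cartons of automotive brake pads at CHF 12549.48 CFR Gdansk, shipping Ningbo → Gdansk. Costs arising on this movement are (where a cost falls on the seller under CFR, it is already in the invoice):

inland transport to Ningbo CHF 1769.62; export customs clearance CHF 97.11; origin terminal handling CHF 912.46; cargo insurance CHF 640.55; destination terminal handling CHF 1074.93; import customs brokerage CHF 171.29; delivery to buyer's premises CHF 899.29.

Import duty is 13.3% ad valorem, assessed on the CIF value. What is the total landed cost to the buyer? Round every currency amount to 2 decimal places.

Total landed cost: CHF 17089.81

CFR: the seller pays costs through ocean freight to the destination port, but not insurance.
Already in the invoice (seller's account under CFR): inland to port, export clearance, origin terminal — exclude.
CIF value = CFR price + insurance = 12549.48 + 640.55 = 13190.03
Import duty = 13190.03 × 13.3% = 1754.27
Buyer bears: insurance 640.55 + destination terminal 1074.93 + brokerage 171.29 + delivery 899.29 + duty 1754.27 = 4540.33
Landed cost = invoice 12549.48 + 4540.33 = 17089.81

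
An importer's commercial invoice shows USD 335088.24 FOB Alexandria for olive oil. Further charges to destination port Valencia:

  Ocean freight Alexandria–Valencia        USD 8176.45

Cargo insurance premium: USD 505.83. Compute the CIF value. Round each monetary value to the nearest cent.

CIF = FOB price + freight + insurance
CIF = 335088.24 + 8176.45 + 505.83 = 343770.52

CIF value: USD 343770.52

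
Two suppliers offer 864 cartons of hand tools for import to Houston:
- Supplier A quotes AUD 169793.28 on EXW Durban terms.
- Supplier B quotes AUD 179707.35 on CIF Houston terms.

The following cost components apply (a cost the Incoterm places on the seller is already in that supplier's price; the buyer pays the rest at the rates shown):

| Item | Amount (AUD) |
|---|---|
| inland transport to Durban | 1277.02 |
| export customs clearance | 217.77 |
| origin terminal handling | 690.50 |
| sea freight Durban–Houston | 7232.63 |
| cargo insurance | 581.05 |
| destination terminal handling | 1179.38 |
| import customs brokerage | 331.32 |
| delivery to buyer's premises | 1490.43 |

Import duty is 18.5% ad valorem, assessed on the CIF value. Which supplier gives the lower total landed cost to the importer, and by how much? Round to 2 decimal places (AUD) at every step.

Supplier B is cheaper by AUD 100.61

Supplier A (EXW):
CIF value = EXW price + inland to port + export clearance + origin terminal + freight + insurance = 169793.28 + 1277.02 + 217.77 + 690.50 + 7232.63 + 581.05 = 179792.25
Import duty = 179792.25 × 18.5% = 33261.57
Buyer bears (A): 1277.02 + 217.77 + 690.50 + 7232.63 + 581.05 + 1179.38 + 331.32 + 1490.43 = 13000.10
Landed cost (A) = invoice 169793.28 + 13000.10 + duty 33261.57 = 216054.95
Supplier B (CIF):
The CIF price already equals the CIF value: 179707.35
Import duty = 179707.35 × 18.5% = 33245.86
Buyer bears (B): 1179.38 + 331.32 + 1490.43 = 3001.13
Landed cost (B) = invoice 179707.35 + 3001.13 + duty 33245.86 = 215954.34
Difference = |216054.95 − 215954.34| = 100.61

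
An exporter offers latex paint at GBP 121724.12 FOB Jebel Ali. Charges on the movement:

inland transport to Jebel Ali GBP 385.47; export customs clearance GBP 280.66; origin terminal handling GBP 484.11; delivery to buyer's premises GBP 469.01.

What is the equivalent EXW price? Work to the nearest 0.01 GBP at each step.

EXW price: GBP 120573.88

Not relevant to the conversion: delivery — on the buyer under both terms; not part of either seller's price.
From FOB to EXW, the seller no longer bears: inland to port, export clearance, origin terminal.
EXW price = 121724.12 − 385.47 − 280.66 − 484.11 = 120573.88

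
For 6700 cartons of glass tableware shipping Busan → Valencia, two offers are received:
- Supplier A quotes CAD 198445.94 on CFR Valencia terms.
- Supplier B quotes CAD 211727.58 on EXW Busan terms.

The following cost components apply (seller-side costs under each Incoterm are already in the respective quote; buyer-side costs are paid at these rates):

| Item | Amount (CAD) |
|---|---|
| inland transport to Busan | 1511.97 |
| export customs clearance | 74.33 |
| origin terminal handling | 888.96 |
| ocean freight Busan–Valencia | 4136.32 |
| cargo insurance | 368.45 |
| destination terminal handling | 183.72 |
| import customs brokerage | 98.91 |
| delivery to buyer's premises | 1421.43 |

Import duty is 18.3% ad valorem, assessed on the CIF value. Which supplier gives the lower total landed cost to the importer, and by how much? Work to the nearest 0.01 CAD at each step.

Supplier A is cheaper by CAD 23533.68

Supplier A (CFR):
CIF value = CFR price + insurance = 198445.94 + 368.45 = 198814.39
Import duty = 198814.39 × 18.3% = 36383.03
Buyer bears (A): 368.45 + 183.72 + 98.91 + 1421.43 = 2072.51
Landed cost (A) = invoice 198445.94 + 2072.51 + duty 36383.03 = 236901.48
Supplier B (EXW):
CIF value = EXW price + inland to port + export clearance + origin terminal + freight + insurance = 211727.58 + 1511.97 + 74.33 + 888.96 + 4136.32 + 368.45 = 218707.61
Import duty = 218707.61 × 18.3% = 40023.49
Buyer bears (B): 1511.97 + 74.33 + 888.96 + 4136.32 + 368.45 + 183.72 + 98.91 + 1421.43 = 8684.09
Landed cost (B) = invoice 211727.58 + 8684.09 + duty 40023.49 = 260435.16
Difference = |236901.48 − 260435.16| = 23533.68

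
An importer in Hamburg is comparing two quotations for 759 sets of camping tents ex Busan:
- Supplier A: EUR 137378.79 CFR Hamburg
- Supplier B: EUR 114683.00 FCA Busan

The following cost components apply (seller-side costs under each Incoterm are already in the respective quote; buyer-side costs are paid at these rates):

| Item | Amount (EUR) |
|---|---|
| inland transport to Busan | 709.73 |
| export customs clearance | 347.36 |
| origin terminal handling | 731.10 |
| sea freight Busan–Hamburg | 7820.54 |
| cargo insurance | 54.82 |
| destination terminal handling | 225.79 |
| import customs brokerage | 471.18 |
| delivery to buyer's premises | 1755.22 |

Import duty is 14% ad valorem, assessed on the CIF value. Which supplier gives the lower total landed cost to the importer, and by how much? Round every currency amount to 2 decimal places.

Supplier A (CFR):
CIF value = CFR price + insurance = 137378.79 + 54.82 = 137433.61
Import duty = 137433.61 × 14% = 19240.71
Buyer bears (A): 54.82 + 225.79 + 471.18 + 1755.22 = 2507.01
Landed cost (A) = invoice 137378.79 + 2507.01 + duty 19240.71 = 159126.51
Supplier B (FCA):
CIF value = FCA price + origin terminal + freight + insurance = 114683.00 + 731.10 + 7820.54 + 54.82 = 123289.46
Import duty = 123289.46 × 14% = 17260.52
Buyer bears (B): 731.10 + 7820.54 + 54.82 + 225.79 + 471.18 + 1755.22 = 11058.65
Landed cost (B) = invoice 114683.00 + 11058.65 + duty 17260.52 = 143002.17
Difference = |159126.51 − 143002.17| = 16124.34

Supplier B is cheaper by EUR 16124.34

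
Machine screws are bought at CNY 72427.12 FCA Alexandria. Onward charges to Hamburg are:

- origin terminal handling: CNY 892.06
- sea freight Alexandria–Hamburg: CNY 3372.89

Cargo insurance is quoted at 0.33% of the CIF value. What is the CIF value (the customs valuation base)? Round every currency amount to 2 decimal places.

Let C be the CIF value. C = FCA price + pre-shipment costs + freight + 0.33% × C
C − 0.33% × C = 72427.12 + 892.06 + 3372.89
0.9967 × C = 76692.07
C = 76692.07 / 0.9967 = 76945.99
Insurance premium = 0.33% × 76945.99 = 253.92

CIF value: CNY 76945.99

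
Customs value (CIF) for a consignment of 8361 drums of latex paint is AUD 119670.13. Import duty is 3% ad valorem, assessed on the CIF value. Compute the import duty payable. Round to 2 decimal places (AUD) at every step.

Import duty: AUD 3590.10

Import duty = 119670.13 × 3% = 3590.10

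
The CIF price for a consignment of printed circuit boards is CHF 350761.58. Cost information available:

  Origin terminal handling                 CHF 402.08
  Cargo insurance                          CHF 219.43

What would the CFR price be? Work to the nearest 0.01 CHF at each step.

Not relevant to the conversion: origin terminal — on the seller under both CIF and CFR; already in the CIF price and stays in the CFR price.
From CIF to CFR, the seller no longer bears: insurance.
CFR price = 350761.58 − 219.43 = 350542.15

CFR price: CHF 350542.15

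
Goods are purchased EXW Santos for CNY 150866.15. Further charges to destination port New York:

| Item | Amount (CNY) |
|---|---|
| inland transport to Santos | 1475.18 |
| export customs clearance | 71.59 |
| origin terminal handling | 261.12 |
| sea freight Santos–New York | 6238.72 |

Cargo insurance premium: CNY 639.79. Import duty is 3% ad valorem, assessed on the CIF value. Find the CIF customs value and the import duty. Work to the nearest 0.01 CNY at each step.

CIF = EXW price + pre-shipment costs + freight + insurance
CIF = 150866.15 + 1475.18 + 71.59 + 261.12 + 6238.72 + 639.79 = 159552.55
Import duty = 159552.55 × 3% = 4786.58

CIF value: CNY 159552.55; import duty: CNY 4786.58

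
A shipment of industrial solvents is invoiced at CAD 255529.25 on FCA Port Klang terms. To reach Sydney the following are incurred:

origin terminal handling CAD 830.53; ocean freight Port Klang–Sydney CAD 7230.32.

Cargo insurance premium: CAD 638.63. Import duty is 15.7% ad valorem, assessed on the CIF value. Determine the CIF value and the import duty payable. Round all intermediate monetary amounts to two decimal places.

CIF value: CAD 264228.73; import duty: CAD 41483.91

CIF = FCA price + pre-shipment costs + freight + insurance
CIF = 255529.25 + 830.53 + 7230.32 + 638.63 = 264228.73
Import duty = 264228.73 × 15.7% = 41483.91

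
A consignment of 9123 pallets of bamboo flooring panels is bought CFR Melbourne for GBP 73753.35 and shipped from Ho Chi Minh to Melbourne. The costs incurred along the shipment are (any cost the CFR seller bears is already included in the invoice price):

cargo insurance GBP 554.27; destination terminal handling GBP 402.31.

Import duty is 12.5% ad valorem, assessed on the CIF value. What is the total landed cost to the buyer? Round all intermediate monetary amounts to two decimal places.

Total landed cost: GBP 83998.38

CFR: the seller pays costs through ocean freight to the destination port, but not insurance.
CIF value = CFR price + insurance = 73753.35 + 554.27 = 74307.62
Import duty = 74307.62 × 12.5% = 9288.45
Buyer bears: insurance 554.27 + destination terminal 402.31 + duty 9288.45 = 10245.03
Landed cost = invoice 73753.35 + 10245.03 = 83998.38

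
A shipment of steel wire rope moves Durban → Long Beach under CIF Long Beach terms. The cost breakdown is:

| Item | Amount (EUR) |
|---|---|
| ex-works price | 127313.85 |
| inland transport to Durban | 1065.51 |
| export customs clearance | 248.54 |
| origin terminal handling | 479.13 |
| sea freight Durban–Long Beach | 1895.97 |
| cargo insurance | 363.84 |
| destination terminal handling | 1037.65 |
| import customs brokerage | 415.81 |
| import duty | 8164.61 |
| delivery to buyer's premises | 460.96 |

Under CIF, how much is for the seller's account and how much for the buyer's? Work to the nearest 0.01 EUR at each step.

CIF: the seller pays costs through ocean freight and marine insurance to the destination port.
Seller's account: goods 127313.85 + inland to port 1065.51 + export clearance 248.54 + origin terminal 479.13 + freight 1895.97 + insurance 363.84 = 131366.84
Buyer's account: destination terminal 1037.65 + brokerage 415.81 + duty 8164.61 + delivery 460.96 = 10079.03

Seller: EUR 131366.84; buyer: EUR 10079.03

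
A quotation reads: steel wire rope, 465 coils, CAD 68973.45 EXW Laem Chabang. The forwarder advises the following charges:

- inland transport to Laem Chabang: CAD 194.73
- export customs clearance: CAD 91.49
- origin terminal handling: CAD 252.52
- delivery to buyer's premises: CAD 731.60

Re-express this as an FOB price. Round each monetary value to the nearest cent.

Not relevant to the conversion: delivery — on the buyer under both terms; not part of either seller's price.
From EXW to FOB, the seller additionally bears: inland to port, export clearance, origin terminal.
FOB price = 68973.45 + 194.73 + 91.49 + 252.52 = 69512.19

FOB price: CAD 69512.19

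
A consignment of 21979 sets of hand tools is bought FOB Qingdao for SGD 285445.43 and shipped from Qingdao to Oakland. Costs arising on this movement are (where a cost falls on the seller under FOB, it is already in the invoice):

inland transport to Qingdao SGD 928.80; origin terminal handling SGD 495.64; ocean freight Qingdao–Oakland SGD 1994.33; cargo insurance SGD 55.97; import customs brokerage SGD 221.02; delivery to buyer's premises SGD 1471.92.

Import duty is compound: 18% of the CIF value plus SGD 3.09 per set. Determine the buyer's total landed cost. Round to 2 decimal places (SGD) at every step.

Total landed cost: SGD 408853.01

FOB: the seller bears costs until goods are on board at the origin port; the buyer bears freight, insurance and all costs thereafter.
Already in the invoice (seller's account under FOB): inland to port, origin terminal — exclude.
CIF value = FOB price + freight + insurance = 285445.43 + 1994.33 + 55.97 = 287495.73
Ad valorem component: 287495.73 × 18% = 51749.23
Specific component: 21979 × 3.09 = 67915.11
Import duty = 51749.23 + 67915.11 = 119664.34
Buyer bears: freight 1994.33 + insurance 55.97 + brokerage 221.02 + delivery 1471.92 + duty 119664.34 = 123407.58
Landed cost = invoice 285445.43 + 123407.58 = 408853.01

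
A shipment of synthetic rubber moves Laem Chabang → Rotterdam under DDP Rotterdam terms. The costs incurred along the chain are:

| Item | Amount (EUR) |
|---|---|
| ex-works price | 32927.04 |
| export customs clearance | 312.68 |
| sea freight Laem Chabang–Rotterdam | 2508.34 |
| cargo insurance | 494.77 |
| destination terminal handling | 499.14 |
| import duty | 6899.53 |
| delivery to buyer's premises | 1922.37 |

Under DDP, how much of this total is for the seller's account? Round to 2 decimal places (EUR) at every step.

Seller's account: EUR 45563.87

DDP: the seller bears all costs including import duty.
Seller's account: goods 32927.04 + export clearance 312.68 + freight 2508.34 + insurance 494.77 + destination terminal 499.14 + duty 6899.53 + delivery 1922.37 = 45563.87
Buyer's account: 0.00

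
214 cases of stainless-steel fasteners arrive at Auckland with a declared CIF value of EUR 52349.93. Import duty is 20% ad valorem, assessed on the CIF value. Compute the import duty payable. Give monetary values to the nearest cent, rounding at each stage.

Import duty: EUR 10469.99

Import duty = 52349.93 × 20% = 10469.99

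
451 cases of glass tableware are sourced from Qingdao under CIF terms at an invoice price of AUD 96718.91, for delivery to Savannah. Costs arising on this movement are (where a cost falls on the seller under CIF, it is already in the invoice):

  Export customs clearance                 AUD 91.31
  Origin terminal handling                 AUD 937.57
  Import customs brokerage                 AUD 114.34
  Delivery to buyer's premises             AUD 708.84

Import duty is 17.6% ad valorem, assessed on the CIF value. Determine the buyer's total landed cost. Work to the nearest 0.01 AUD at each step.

CIF: the seller pays costs through ocean freight and marine insurance to the destination port.
Already in the invoice (seller's account under CIF): export clearance, origin terminal — exclude.
The CIF price already equals the CIF value: 96718.91
Import duty = 96718.91 × 17.6% = 17022.53
Buyer bears: brokerage 114.34 + delivery 708.84 + duty 17022.53 = 17845.71
Landed cost = invoice 96718.91 + 17845.71 = 114564.62

Total landed cost: AUD 114564.62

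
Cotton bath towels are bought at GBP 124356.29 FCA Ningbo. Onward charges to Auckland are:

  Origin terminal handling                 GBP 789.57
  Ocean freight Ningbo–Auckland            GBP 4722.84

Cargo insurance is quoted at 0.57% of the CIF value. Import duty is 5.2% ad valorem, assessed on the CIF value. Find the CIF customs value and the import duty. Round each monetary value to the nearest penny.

CIF value: GBP 130613.20; import duty: GBP 6791.89

Let C be the CIF value. C = FCA price + pre-shipment costs + freight + 0.57% × C
C − 0.57% × C = 124356.29 + 789.57 + 4722.84
0.9943 × C = 129868.70
C = 129868.70 / 0.9943 = 130613.20
Insurance premium = 0.57% × 130613.20 = 744.50
Import duty = 130613.20 × 5.2% = 6791.89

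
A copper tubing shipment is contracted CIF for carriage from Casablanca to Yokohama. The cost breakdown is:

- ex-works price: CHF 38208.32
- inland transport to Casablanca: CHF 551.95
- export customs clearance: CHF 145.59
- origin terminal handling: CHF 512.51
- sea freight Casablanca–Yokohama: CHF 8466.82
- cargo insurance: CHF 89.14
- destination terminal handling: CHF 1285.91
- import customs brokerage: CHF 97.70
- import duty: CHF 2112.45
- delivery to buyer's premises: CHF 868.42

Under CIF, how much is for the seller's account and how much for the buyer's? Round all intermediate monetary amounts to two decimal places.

Seller: CHF 47974.33; buyer: CHF 4364.48

CIF: the seller pays costs through ocean freight and marine insurance to the destination port.
Seller's account: goods 38208.32 + inland to port 551.95 + export clearance 145.59 + origin terminal 512.51 + freight 8466.82 + insurance 89.14 = 47974.33
Buyer's account: destination terminal 1285.91 + brokerage 97.70 + duty 2112.45 + delivery 868.42 = 4364.48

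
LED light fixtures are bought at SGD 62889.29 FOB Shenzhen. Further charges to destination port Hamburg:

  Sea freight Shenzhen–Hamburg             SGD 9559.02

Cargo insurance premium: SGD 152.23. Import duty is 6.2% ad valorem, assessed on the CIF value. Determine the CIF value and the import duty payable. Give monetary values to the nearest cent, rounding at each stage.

CIF value: SGD 72600.54; import duty: SGD 4501.23

CIF = FOB price + freight + insurance
CIF = 62889.29 + 9559.02 + 152.23 = 72600.54
Import duty = 72600.54 × 6.2% = 4501.23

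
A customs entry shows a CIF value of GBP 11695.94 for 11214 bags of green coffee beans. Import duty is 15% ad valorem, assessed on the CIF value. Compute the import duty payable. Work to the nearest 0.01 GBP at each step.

Import duty = 11695.94 × 15% = 1754.39

Import duty: GBP 1754.39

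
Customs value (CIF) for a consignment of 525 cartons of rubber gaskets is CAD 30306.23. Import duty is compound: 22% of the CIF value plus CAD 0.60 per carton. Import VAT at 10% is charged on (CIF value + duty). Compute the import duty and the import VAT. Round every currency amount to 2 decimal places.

Ad valorem component: 30306.23 × 22% = 6667.37
Specific component: 525 × 0.60 = 315.00
Import duty = 6667.37 + 315.00 = 6982.37
VAT base = CIF + duty = 30306.23 + 6982.37 = 37288.60
Import VAT = 37288.60 × 10% = 3728.86

Import duty: CAD 6982.37; import VAT: CAD 3728.86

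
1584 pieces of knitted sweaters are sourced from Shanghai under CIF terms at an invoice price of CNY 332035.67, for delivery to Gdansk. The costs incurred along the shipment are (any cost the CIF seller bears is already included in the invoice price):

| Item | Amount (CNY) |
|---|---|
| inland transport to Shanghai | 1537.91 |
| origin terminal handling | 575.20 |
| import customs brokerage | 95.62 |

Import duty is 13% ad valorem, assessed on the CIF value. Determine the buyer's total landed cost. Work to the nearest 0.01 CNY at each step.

CIF: the seller pays costs through ocean freight and marine insurance to the destination port.
Already in the invoice (seller's account under CIF): inland to port, origin terminal — exclude.
The CIF price already equals the CIF value: 332035.67
Import duty = 332035.67 × 13% = 43164.64
Buyer bears: brokerage 95.62 + duty 43164.64 = 43260.26
Landed cost = invoice 332035.67 + 43260.26 = 375295.93

Total landed cost: CNY 375295.93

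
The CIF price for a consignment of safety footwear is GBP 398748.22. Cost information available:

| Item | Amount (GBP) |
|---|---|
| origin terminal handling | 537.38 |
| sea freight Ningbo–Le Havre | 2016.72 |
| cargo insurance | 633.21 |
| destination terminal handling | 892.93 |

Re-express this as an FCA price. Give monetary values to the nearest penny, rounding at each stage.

FCA price: GBP 395560.91

Not relevant to the conversion: destination terminal — on the buyer under both terms; not part of either seller's price.
From CIF to FCA, the seller no longer bears: origin terminal, freight, insurance.
FCA price = 398748.22 − 537.38 − 2016.72 − 633.21 = 395560.91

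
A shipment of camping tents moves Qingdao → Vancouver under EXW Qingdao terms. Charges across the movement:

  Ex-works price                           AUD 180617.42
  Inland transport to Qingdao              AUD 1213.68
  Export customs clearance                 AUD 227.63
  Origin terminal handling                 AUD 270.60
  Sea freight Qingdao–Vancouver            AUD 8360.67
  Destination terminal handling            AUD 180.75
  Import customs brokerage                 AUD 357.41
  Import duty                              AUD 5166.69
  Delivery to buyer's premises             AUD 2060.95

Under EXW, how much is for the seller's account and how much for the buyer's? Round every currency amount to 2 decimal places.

EXW: the seller makes goods available at their premises; the buyer bears all onward costs.
Seller's account: goods 180617.42 = 180617.42
Buyer's account: inland to port 1213.68 + export clearance 227.63 + origin terminal 270.60 + freight 8360.67 + destination terminal 180.75 + brokerage 357.41 + duty 5166.69 + delivery 2060.95 = 17838.38

Seller: AUD 180617.42; buyer: AUD 17838.38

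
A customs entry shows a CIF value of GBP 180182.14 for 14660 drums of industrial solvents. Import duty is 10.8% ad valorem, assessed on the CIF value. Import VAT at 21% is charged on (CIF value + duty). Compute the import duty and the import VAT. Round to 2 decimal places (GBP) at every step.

Import duty: GBP 19459.67; import VAT: GBP 41924.78

Import duty = 180182.14 × 10.8% = 19459.67
VAT base = CIF + duty = 180182.14 + 19459.67 = 199641.81
Import VAT = 199641.81 × 21% = 41924.78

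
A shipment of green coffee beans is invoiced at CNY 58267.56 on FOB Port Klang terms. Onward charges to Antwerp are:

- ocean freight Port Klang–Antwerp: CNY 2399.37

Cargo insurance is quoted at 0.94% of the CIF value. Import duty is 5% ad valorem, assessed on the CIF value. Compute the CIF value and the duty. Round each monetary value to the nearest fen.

CIF value: CNY 61242.61; import duty: CNY 3062.13

Let C be the CIF value. C = FOB price + freight + 0.94% × C
C − 0.94% × C = 58267.56 + 2399.37
0.9906 × C = 60666.93
C = 60666.93 / 0.9906 = 61242.61
Insurance premium = 0.94% × 61242.61 = 575.68
Import duty = 61242.61 × 5% = 3062.13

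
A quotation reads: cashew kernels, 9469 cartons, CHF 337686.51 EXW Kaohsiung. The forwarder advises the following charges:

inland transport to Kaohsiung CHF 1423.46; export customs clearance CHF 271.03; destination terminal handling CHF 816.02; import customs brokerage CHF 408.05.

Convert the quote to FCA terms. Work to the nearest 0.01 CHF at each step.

FCA price: CHF 339381.00

Not relevant to the conversion: destination terminal, brokerage — on the buyer under both terms; not part of either seller's price.
From EXW to FCA, the seller additionally bears: inland to port, export clearance.
FCA price = 337686.51 + 1423.46 + 271.03 = 339381.00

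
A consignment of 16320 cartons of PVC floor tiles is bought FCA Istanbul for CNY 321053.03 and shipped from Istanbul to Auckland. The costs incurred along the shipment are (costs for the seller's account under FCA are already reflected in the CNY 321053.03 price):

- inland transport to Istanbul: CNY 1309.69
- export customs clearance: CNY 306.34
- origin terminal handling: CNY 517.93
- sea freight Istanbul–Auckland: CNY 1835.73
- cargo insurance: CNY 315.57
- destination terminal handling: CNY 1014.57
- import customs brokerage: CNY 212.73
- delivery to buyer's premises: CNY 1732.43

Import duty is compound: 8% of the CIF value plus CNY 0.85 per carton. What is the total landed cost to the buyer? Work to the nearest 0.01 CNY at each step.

FCA: the seller delivers export-cleared goods to the carrier; the buyer bears costs from that point.
Already in the invoice (seller's account under FCA): inland to port, export clearance — exclude.
CIF value = FCA price + origin terminal + freight + insurance = 321053.03 + 517.93 + 1835.73 + 315.57 = 323722.26
Ad valorem component: 323722.26 × 8% = 25897.78
Specific component: 16320 × 0.85 = 13872.00
Import duty = 25897.78 + 13872.00 = 39769.78
Buyer bears: origin terminal 517.93 + freight 1835.73 + insurance 315.57 + destination terminal 1014.57 + brokerage 212.73 + delivery 1732.43 + duty 39769.78 = 45398.74
Landed cost = invoice 321053.03 + 45398.74 = 366451.77

Total landed cost: CNY 366451.77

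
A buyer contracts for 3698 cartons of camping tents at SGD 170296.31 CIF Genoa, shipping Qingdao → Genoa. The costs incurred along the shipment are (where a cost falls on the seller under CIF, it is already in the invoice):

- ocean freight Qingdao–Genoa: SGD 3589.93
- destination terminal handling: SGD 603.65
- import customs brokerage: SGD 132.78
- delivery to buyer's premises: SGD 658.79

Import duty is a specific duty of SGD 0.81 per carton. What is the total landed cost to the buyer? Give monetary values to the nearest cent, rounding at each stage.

Total landed cost: SGD 174686.91

CIF: the seller pays costs through ocean freight and marine insurance to the destination port.
Already in the invoice (seller's account under CIF): freight — exclude.
The CIF price already equals the CIF value: 170296.31
Import duty = 3698 × 0.81 = 2995.38
Buyer bears: destination terminal 603.65 + brokerage 132.78 + delivery 658.79 + duty 2995.38 = 4390.60
Landed cost = invoice 170296.31 + 4390.60 = 174686.91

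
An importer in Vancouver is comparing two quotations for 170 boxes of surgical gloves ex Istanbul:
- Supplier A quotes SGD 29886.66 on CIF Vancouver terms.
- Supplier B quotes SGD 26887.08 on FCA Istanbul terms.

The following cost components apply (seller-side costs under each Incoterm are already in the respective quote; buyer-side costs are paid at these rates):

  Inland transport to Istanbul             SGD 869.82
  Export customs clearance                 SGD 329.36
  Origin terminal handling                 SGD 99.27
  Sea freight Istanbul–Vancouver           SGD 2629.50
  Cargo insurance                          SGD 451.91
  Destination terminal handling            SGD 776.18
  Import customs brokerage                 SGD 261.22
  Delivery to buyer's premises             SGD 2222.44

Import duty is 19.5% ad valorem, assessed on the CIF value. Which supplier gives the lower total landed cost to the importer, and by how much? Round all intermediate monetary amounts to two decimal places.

Supplier A (CIF):
The CIF price already equals the CIF value: 29886.66
Import duty = 29886.66 × 19.5% = 5827.90
Buyer bears (A): 776.18 + 261.22 + 2222.44 = 3259.84
Landed cost (A) = invoice 29886.66 + 3259.84 + duty 5827.90 = 38974.40
Supplier B (FCA):
CIF value = FCA price + origin terminal + freight + insurance = 26887.08 + 99.27 + 2629.50 + 451.91 = 30067.76
Import duty = 30067.76 × 19.5% = 5863.21
Buyer bears (B): 99.27 + 2629.50 + 451.91 + 776.18 + 261.22 + 2222.44 = 6440.52
Landed cost (B) = invoice 26887.08 + 6440.52 + duty 5863.21 = 39190.81
Difference = |38974.40 − 39190.81| = 216.41

Supplier A is cheaper by SGD 216.41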